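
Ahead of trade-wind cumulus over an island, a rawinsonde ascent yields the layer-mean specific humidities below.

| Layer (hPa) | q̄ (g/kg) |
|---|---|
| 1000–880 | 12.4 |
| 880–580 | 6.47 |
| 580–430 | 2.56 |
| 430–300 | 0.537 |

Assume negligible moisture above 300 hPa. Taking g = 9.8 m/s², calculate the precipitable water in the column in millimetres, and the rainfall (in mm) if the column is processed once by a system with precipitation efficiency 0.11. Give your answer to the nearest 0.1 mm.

PW ≈ 39.6 mm; rainfall ≈ 4.4 mm

Precipitable water is the column-integrated vapour mass per unit area: PW = (1/g) Σ q̄ Δp, with q in kg/kg and Δp in Pa (1 kg/m² of water = 1 mm).
Layer 1000–880 hPa: Δp = 120 hPa = 12000 Pa, q̄ = 0.0124 kg/kg → 0.0124 × 12000 / 9.8 = 15.18 mm
Layer 880–580 hPa: Δp = 300 hPa = 30000 Pa, q̄ = 0.00647 kg/kg → 0.00647 × 30000 / 9.8 = 19.81 mm
Layer 580–430 hPa: Δp = 150 hPa = 15000 Pa, q̄ = 0.00256 kg/kg → 0.00256 × 15000 / 9.8 = 3.92 mm
Layer 430–300 hPa: Δp = 130 hPa = 13000 Pa, q̄ = 0.000537 kg/kg → 0.000537 × 13000 / 9.8 = 0.71 mm
PW = 15.18 + 19.81 + 3.92 + 0.71 = 39.62 ≈ 39.6 mm.
Rainfall = ε × PW = 0.11 × 39.6 = 4.4 mm.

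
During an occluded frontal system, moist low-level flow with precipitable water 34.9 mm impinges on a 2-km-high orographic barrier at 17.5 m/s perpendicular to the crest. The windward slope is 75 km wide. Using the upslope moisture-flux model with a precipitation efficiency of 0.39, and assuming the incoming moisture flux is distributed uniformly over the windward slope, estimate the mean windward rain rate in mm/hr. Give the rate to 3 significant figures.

Incoming column moisture flux per unit ridge length: F = V × PW = 17.5 × 34.9 = 610.75 mm·m/s.
Spread over the 75 km slope with efficiency ε = 0.39: R = ε·F/W = 0.39 × 610.75 / 75000 m = 3.176e-03 mm/s.
R = 3.176e-03 × 3600 = 11.4 mm/hr.

R ≈ 11.4 mm/hr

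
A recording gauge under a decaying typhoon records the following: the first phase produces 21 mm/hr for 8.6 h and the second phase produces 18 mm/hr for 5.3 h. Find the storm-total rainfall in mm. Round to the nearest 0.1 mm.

Total = Σ Rᵢ Δtᵢ = 21 × 8.6 + 18 × 5.3
      = 180.6 + 95.4 = 276.0 mm.

total ≈ 276.0 mm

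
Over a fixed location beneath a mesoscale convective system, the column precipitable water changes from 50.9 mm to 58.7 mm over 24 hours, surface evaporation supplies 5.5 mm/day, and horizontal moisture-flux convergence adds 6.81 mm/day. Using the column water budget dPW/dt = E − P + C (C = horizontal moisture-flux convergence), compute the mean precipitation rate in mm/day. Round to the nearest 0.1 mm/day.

dPW/dt = (58.7 − 50.9) mm / (24/24 day) = +7.800 mm/day.
P = E + C − dPW/dt = 5.5 + (6.81) − (+7.800) = 4.5 mm/day.

P ≈ 4.5 mm/day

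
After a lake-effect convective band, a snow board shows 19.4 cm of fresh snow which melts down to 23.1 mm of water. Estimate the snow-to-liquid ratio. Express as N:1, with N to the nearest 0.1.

ratio ≈ 8.4

Ratio = snow depth / SWE = 194 mm / 23.1 mm = 8.4, i.e. 8.4:1.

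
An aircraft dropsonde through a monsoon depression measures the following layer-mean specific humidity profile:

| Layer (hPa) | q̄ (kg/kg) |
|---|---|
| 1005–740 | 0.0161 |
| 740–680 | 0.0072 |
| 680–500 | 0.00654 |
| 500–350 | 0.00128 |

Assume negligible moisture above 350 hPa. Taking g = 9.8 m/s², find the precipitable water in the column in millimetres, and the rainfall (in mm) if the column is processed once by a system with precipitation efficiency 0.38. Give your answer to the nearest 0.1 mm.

Precipitable water is the column-integrated vapour mass per unit area: PW = (1/g) Σ q̄ Δp, with q in kg/kg and Δp in Pa (1 kg/m² of water = 1 mm).
Layer 1005–740 hPa: Δp = 265 hPa = 26500 Pa, q̄ = 0.0161 kg/kg → 0.0161 × 26500 / 9.8 = 43.54 mm
Layer 740–680 hPa: Δp = 60 hPa = 6000 Pa, q̄ = 0.0072 kg/kg → 0.0072 × 6000 / 9.8 = 4.41 mm
Layer 680–500 hPa: Δp = 180 hPa = 18000 Pa, q̄ = 0.00654 kg/kg → 0.00654 × 18000 / 9.8 = 12.01 mm
Layer 500–350 hPa: Δp = 150 hPa = 15000 Pa, q̄ = 0.00128 kg/kg → 0.00128 × 15000 / 9.8 = 1.96 mm
PW = 43.54 + 4.41 + 12.01 + 1.96 = 61.92 ≈ 61.9 mm.
Rainfall = ε × PW = 0.38 × 61.9 = 23.5 mm.

PW ≈ 61.9 mm; rainfall ≈ 23.5 mm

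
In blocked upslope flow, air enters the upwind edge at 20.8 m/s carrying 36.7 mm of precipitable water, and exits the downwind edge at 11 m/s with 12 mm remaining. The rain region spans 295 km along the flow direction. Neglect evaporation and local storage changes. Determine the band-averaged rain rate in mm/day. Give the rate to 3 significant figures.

R ≈ 185 mm/day

Column moisture flux per unit crosswind length is F = V × PW.
Inflow: F_in = 20.8 × 36.7 = 763.36 mm·m/s
Outflow: F_out = 11 × 12 = 132 mm·m/s
Steady-state rate R = (F_in − F_out)/L = (763.36 − 132) / 295000 m = 2.140e-03 mm/s.
R = 2.140e-03 × 3600 × 24 = 185 mm/day.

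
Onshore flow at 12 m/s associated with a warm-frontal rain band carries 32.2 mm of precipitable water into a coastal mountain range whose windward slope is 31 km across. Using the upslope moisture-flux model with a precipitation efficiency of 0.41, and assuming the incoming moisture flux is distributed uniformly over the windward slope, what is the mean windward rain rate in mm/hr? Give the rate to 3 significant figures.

R ≈ 18.4 mm/hr

Incoming column moisture flux per unit ridge length: F = V × PW = 12 × 32.2 = 386.4 mm·m/s.
Spread over the 31 km slope with efficiency ε = 0.41: R = ε·F/W = 0.41 × 386.4 / 31000 m = 5.110e-03 mm/s.
R = 5.110e-03 × 3600 = 18.4 mm/hr.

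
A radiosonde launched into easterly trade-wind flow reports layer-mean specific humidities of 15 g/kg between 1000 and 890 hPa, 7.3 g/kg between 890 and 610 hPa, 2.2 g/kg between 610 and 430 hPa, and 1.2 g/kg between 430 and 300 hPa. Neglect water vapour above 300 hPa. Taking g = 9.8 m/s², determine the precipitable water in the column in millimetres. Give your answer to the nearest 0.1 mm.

PW ≈ 43.3 mm

Precipitable water is the column-integrated vapour mass per unit area: PW = (1/g) Σ q̄ Δp, with q in kg/kg and Δp in Pa (1 kg/m² of water = 1 mm).
Layer 1000–890 hPa: Δp = 110 hPa = 11000 Pa, q̄ = 0.015 kg/kg → 0.015 × 11000 / 9.8 = 16.84 mm
Layer 890–610 hPa: Δp = 280 hPa = 28000 Pa, q̄ = 0.0073 kg/kg → 0.0073 × 28000 / 9.8 = 20.86 mm
Layer 610–430 hPa: Δp = 180 hPa = 18000 Pa, q̄ = 0.0022 kg/kg → 0.0022 × 18000 / 9.8 = 4.04 mm
Layer 430–300 hPa: Δp = 130 hPa = 13000 Pa, q̄ = 0.0012 kg/kg → 0.0012 × 13000 / 9.8 = 1.59 mm
PW = 16.84 + 20.86 + 4.04 + 1.59 = 43.33 ≈ 43.3 mm.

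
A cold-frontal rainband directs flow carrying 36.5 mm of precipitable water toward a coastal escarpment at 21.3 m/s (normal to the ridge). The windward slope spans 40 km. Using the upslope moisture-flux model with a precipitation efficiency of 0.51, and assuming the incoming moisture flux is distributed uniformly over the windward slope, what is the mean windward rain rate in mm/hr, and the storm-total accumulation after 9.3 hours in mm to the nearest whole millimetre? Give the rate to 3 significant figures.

Incoming column moisture flux per unit ridge length: F = V × PW = 21.3 × 36.5 = 777.45 mm·m/s.
Spread over the 40 km slope with efficiency ε = 0.51: R = ε·F/W = 0.51 × 777.45 / 40000 m = 9.912e-03 mm/s.
R = 9.912e-03 × 3600 = 35.7 mm/hr.
Over 9.3 h: total = 35.7 × 9.3 = 332.01 ≈ 332 mm.

R ≈ 35.7 mm/hr; total ≈ 332 mm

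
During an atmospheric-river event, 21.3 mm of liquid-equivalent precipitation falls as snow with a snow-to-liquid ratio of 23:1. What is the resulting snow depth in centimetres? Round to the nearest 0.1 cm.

snow depth ≈ 49.0 cm

Snow depth = liquid × ratio = 21.3 mm × 23 = 489.9 mm = 49.0 cm.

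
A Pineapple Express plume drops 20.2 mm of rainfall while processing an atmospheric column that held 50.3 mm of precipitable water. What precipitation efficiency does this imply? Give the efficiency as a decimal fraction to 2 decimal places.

ε = rainfall / PW = 20.2 / 50.3 = 0.40.

ε ≈ 0.40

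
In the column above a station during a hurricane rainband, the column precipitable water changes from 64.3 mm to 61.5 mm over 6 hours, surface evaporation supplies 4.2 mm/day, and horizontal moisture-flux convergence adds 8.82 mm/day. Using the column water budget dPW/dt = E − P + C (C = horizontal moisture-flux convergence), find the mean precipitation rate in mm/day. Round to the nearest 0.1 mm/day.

P ≈ 24.2 mm/day

dPW/dt = (61.5 − 64.3) mm / (6/24 day) = -11.200 mm/day.
P = E + C − dPW/dt = 4.2 + (8.82) − (-11.200) = 24.2 mm/day.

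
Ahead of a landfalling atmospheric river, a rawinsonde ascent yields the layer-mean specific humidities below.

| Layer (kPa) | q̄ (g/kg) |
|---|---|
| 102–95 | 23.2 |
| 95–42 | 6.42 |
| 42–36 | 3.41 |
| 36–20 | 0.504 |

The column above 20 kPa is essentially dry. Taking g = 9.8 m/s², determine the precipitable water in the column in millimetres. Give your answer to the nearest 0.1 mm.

Precipitable water is the column-integrated vapour mass per unit area: PW = (1/g) Σ q̄ Δp, with q in kg/kg and Δp in Pa (1 kg/m² of water = 1 mm).
Layer 102–95 kPa: Δp = 70 hPa = 7000 Pa, q̄ = 0.0232 kg/kg → 0.0232 × 7000 / 9.8 = 16.57 mm
Layer 95–42 kPa: Δp = 530 hPa = 53000 Pa, q̄ = 0.00642 kg/kg → 0.00642 × 53000 / 9.8 = 34.72 mm
Layer 42–36 kPa: Δp = 60 hPa = 6000 Pa, q̄ = 0.00341 kg/kg → 0.00341 × 6000 / 9.8 = 2.09 mm
Layer 36–20 kPa: Δp = 160 hPa = 16000 Pa, q̄ = 0.000504 kg/kg → 0.000504 × 16000 / 9.8 = 0.82 mm
PW = 16.57 + 34.72 + 2.09 + 0.82 = 54.20 ≈ 54.2 mm.

PW ≈ 54.2 mm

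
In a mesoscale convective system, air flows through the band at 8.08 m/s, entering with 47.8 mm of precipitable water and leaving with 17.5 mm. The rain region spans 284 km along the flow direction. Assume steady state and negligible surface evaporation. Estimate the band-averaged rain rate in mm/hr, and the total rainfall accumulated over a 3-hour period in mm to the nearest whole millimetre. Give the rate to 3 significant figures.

Column moisture flux per unit crosswind length is F = V × PW.
Inflow: F_in = 8.08 × 47.8 = 386.224 mm·m/s
Outflow: F_out = 8.08 × 17.5 = 141.4 mm·m/s
Steady-state rate R = (F_in − F_out)/L = (386.224 − 141.4) / 284000 m = 8.621e-04 mm/s.
R = 8.621e-04 × 3600 = 3.10 mm/hr.
Over 3 h: total = 3.10 × 3 = 9.3 ≈ 9 mm.

R ≈ 3.10 mm/hr; total ≈ 9 mm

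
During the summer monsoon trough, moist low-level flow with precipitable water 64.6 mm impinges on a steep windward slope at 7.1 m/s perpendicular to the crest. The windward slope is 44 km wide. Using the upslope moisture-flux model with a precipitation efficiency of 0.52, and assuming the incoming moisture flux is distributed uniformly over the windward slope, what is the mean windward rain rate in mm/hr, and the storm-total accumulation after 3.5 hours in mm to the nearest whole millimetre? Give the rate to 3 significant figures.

R ≈ 19.5 mm/hr; total ≈ 68 mm

Incoming column moisture flux per unit ridge length: F = V × PW = 7.1 × 64.6 = 458.66 mm·m/s.
Spread over the 44 km slope with efficiency ε = 0.52: R = ε·F/W = 0.52 × 458.66 / 44000 m = 5.421e-03 mm/s.
R = 5.421e-03 × 3600 = 19.5 mm/hr.
Over 3.5 h: total = 19.5 × 3.5 = 68.25 ≈ 68 mm.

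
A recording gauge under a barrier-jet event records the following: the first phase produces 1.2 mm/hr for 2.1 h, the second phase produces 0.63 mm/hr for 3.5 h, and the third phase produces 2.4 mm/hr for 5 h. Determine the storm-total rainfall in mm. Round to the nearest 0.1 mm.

Total = Σ Rᵢ Δtᵢ = 1.2 × 2.1 + 0.63 × 3.5 + 2.4 × 5
      = 2.52 + 2.205 + 12 = 16.7 mm.

total ≈ 16.7 mm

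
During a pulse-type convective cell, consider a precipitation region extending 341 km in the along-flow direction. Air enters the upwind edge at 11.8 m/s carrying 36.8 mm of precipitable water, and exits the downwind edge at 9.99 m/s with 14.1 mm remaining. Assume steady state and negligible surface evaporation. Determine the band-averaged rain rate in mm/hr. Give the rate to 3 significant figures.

Column moisture flux per unit crosswind length is F = V × PW.
Inflow: F_in = 11.8 × 36.8 = 434.24 mm·m/s
Outflow: F_out = 9.99 × 14.1 = 140.859 mm·m/s
Steady-state rate R = (F_in − F_out)/L = (434.24 − 140.859) / 341000 m = 8.604e-04 mm/s.
R = 8.604e-04 × 3600 = 3.10 mm/hr.

R ≈ 3.10 mm/hr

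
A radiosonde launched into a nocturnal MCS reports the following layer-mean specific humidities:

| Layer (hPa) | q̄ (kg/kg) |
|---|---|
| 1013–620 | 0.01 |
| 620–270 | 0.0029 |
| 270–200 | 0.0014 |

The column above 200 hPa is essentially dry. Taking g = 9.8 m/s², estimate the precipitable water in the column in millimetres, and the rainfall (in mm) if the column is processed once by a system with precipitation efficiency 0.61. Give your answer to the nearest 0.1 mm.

Precipitable water is the column-integrated vapour mass per unit area: PW = (1/g) Σ q̄ Δp, with q in kg/kg and Δp in Pa (1 kg/m² of water = 1 mm).
Layer 1013–620 hPa: Δp = 393 hPa = 39300 Pa, q̄ = 0.01 kg/kg → 0.01 × 39300 / 9.8 = 40.10 mm
Layer 620–270 hPa: Δp = 350 hPa = 35000 Pa, q̄ = 0.0029 kg/kg → 0.0029 × 35000 / 9.8 = 10.36 mm
Layer 270–200 hPa: Δp = 70 hPa = 7000 Pa, q̄ = 0.0014 kg/kg → 0.0014 × 7000 / 9.8 = 1.00 mm
PW = 40.10 + 10.36 + 1.00 = 51.46 ≈ 51.5 mm.
Rainfall = ε × PW = 0.61 × 51.5 = 31.4 mm.

PW ≈ 51.5 mm; rainfall ≈ 31.4 mm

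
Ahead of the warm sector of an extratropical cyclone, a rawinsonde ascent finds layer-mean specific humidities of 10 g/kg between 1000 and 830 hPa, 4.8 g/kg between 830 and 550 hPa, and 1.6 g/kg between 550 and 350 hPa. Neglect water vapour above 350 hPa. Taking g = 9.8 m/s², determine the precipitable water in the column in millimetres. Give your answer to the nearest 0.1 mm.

Precipitable water is the column-integrated vapour mass per unit area: PW = (1/g) Σ q̄ Δp, with q in kg/kg and Δp in Pa (1 kg/m² of water = 1 mm).
Layer 1000–830 hPa: Δp = 170 hPa = 17000 Pa, q̄ = 0.01 kg/kg → 0.01 × 17000 / 9.8 = 17.35 mm
Layer 830–550 hPa: Δp = 280 hPa = 28000 Pa, q̄ = 0.0048 kg/kg → 0.0048 × 28000 / 9.8 = 13.71 mm
Layer 550–350 hPa: Δp = 200 hPa = 20000 Pa, q̄ = 0.0016 kg/kg → 0.0016 × 20000 / 9.8 = 3.27 mm
PW = 17.35 + 13.71 + 3.27 = 34.33 ≈ 34.3 mm.

PW ≈ 34.3 mm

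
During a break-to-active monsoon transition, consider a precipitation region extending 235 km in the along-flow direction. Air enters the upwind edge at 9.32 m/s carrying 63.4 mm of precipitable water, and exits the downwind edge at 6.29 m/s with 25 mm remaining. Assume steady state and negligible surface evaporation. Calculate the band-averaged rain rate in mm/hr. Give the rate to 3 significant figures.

Column moisture flux per unit crosswind length is F = V × PW.
Inflow: F_in = 9.32 × 63.4 = 590.888 mm·m/s
Outflow: F_out = 6.29 × 25 = 157.25 mm·m/s
Steady-state rate R = (F_in − F_out)/L = (590.888 − 157.25) / 235000 m = 1.845e-03 mm/s.
R = 1.845e-03 × 3600 = 6.64 mm/hr.

R ≈ 6.64 mm/hr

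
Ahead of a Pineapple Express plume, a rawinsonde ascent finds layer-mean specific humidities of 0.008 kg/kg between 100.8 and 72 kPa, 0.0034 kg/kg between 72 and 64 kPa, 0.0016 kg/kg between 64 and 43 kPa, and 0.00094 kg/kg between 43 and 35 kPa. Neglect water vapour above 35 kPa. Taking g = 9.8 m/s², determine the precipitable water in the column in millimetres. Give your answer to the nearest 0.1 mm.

PW ≈ 30.5 mm

Precipitable water is the column-integrated vapour mass per unit area: PW = (1/g) Σ q̄ Δp, with q in kg/kg and Δp in Pa (1 kg/m² of water = 1 mm).
Layer 100.8–72 kPa: Δp = 288 hPa = 28800 Pa, q̄ = 0.008 kg/kg → 0.008 × 28800 / 9.8 = 23.51 mm
Layer 72–64 kPa: Δp = 80 hPa = 8000 Pa, q̄ = 0.0034 kg/kg → 0.0034 × 8000 / 9.8 = 2.78 mm
Layer 64–43 kPa: Δp = 210 hPa = 21000 Pa, q̄ = 0.0016 kg/kg → 0.0016 × 21000 / 9.8 = 3.43 mm
Layer 43–35 kPa: Δp = 80 hPa = 8000 Pa, q̄ = 0.00094 kg/kg → 0.00094 × 8000 / 9.8 = 0.77 mm
PW = 23.51 + 2.78 + 3.43 + 0.77 = 30.49 ≈ 30.5 mm.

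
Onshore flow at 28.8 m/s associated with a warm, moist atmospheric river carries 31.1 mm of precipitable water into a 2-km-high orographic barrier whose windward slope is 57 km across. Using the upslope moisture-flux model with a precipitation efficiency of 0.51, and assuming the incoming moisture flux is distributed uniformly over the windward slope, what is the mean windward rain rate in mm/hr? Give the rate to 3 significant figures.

Incoming column moisture flux per unit ridge length: F = V × PW = 28.8 × 31.1 = 895.68 mm·m/s.
Spread over the 57 km slope with efficiency ε = 0.51: R = ε·F/W = 0.51 × 895.68 / 57000 m = 8.014e-03 mm/s.
R = 8.014e-03 × 3600 = 28.9 mm/hr.

R ≈ 28.9 mm/hr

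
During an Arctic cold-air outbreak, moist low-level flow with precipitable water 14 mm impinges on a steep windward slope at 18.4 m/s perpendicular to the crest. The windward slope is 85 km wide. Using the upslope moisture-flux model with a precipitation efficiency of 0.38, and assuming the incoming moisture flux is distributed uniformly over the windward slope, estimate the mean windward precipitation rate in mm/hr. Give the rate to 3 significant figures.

R ≈ 4.15 mm/hr

Incoming column moisture flux per unit ridge length: F = V × PW = 18.4 × 14 = 257.6 mm·m/s.
Spread over the 85 km slope with efficiency ε = 0.38: R = ε·F/W = 0.38 × 257.6 / 85000 m = 1.152e-03 mm/s.
R = 1.152e-03 × 3600 = 4.15 mm/hr.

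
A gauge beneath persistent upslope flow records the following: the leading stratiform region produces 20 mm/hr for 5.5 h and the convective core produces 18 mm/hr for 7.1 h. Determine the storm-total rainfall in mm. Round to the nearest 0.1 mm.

total ≈ 237.8 mm

Total = Σ Rᵢ Δtᵢ = 20 × 5.5 + 18 × 7.1
      = 110 + 127.8 = 237.8 mm.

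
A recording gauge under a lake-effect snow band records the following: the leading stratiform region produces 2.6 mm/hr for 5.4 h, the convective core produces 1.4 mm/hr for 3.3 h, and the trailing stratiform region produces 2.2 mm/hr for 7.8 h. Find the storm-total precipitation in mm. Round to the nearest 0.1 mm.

total ≈ 35.8 mm

Total = Σ Rᵢ Δtᵢ = 2.6 × 5.4 + 1.4 × 3.3 + 2.2 × 7.8
      = 14.04 + 4.62 + 17.16 = 35.8 mm.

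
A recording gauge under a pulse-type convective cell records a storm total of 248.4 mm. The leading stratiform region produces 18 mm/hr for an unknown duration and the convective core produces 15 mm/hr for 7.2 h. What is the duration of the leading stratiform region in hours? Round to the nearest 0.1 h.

Known phases: 15 × 7.2 = 108 mm.
Remaining depth = 248.4 − 108 = 140.4 mm.
Duration = 140.4 / 18 = 7.8 h.

duration ≈ 7.8 h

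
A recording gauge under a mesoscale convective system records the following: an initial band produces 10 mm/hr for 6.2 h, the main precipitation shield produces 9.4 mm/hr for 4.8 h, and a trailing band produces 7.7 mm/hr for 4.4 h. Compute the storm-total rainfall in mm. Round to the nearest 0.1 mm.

Total = Σ Rᵢ Δtᵢ = 10 × 6.2 + 9.4 × 4.8 + 7.7 × 4.4
      = 62 + 45.12 + 33.88 = 141.0 mm.

total ≈ 141.0 mm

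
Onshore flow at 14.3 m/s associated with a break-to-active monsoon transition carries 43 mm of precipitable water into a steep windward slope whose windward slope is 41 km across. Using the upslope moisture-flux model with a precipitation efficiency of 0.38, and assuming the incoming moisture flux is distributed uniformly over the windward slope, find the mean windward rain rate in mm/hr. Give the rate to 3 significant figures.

R ≈ 20.5 mm/hr

Incoming column moisture flux per unit ridge length: F = V × PW = 14.3 × 43 = 614.9 mm·m/s.
Spread over the 41 km slope with efficiency ε = 0.38: R = ε·F/W = 0.38 × 614.9 / 41000 m = 5.699e-03 mm/s.
R = 5.699e-03 × 3600 = 20.5 mm/hr.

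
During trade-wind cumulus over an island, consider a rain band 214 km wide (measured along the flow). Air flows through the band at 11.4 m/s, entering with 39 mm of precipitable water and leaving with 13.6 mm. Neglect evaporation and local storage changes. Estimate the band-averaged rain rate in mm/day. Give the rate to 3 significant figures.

R ≈ 117 mm/day

Column moisture flux per unit crosswind length is F = V × PW.
Inflow: F_in = 11.4 × 39 = 444.6 mm·m/s
Outflow: F_out = 11.4 × 13.6 = 155.04 mm·m/s
Steady-state rate R = (F_in − F_out)/L = (444.6 − 155.04) / 214000 m = 1.353e-03 mm/s.
R = 1.353e-03 × 3600 × 24 = 117 mm/day.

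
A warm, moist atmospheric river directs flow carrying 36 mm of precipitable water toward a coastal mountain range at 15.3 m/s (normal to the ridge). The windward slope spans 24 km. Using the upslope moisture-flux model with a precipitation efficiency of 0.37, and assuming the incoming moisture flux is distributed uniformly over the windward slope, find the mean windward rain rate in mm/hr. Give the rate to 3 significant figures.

R ≈ 30.6 mm/hr

Incoming column moisture flux per unit ridge length: F = V × PW = 15.3 × 36 = 550.8 mm·m/s.
Spread over the 24 km slope with efficiency ε = 0.37: R = ε·F/W = 0.37 × 550.8 / 24000 m = 8.492e-03 mm/s.
R = 8.492e-03 × 3600 = 30.6 mm/hr.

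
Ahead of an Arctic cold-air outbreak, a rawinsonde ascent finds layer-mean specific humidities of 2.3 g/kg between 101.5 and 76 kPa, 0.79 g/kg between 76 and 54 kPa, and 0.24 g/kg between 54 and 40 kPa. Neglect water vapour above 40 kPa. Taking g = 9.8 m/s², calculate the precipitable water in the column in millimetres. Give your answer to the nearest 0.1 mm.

Precipitable water is the column-integrated vapour mass per unit area: PW = (1/g) Σ q̄ Δp, with q in kg/kg and Δp in Pa (1 kg/m² of water = 1 mm).
Layer 101.5–76 kPa: Δp = 255 hPa = 25500 Pa, q̄ = 0.0023 kg/kg → 0.0023 × 25500 / 9.8 = 5.98 mm
Layer 76–54 kPa: Δp = 220 hPa = 22000 Pa, q̄ = 0.00079 kg/kg → 0.00079 × 22000 / 9.8 = 1.77 mm
Layer 54–40 kPa: Δp = 140 hPa = 14000 Pa, q̄ = 0.00024 kg/kg → 0.00024 × 14000 / 9.8 = 0.34 mm
PW = 5.98 + 1.77 + 0.34 = 8.09 ≈ 8.1 mm.

PW ≈ 8.1 mm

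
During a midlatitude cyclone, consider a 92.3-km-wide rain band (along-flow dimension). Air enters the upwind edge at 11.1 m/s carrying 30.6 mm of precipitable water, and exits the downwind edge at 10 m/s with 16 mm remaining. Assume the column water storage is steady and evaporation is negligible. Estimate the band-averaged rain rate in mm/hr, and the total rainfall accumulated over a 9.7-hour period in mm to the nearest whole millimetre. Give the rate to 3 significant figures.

Column moisture flux per unit crosswind length is F = V × PW.
Inflow: F_in = 11.1 × 30.6 = 339.66 mm·m/s
Outflow: F_out = 10 × 16 = 160 mm·m/s
Steady-state rate R = (F_in − F_out)/L = (339.66 − 160) / 92300 m = 1.946e-03 mm/s.
R = 1.946e-03 × 3600 = 7.01 mm/hr.
Over 9.7 h: total = 7.01 × 9.7 = 67.997 ≈ 68 mm.

R ≈ 7.01 mm/hr; total ≈ 68 mm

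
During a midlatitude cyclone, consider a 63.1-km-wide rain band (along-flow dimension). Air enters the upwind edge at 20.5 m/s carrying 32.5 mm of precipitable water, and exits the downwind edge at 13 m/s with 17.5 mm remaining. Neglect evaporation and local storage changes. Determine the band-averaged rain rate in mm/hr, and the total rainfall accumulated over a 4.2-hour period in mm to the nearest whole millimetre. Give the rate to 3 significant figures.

Column moisture flux per unit crosswind length is F = V × PW.
Inflow: F_in = 20.5 × 32.5 = 666.25 mm·m/s
Outflow: F_out = 13 × 17.5 = 227.5 mm·m/s
Steady-state rate R = (F_in − F_out)/L = (666.25 − 227.5) / 63100 m = 6.953e-03 mm/s.
R = 6.953e-03 × 3600 = 25.0 mm/hr.
Over 4.2 h: total = 25.0 × 4.2 = 105 mm.

R ≈ 25.0 mm/hr; total ≈ 105 mm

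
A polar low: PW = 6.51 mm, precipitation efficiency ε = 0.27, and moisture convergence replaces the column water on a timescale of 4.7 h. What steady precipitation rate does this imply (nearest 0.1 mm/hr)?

Each overturning extracts ε × PW = 0.27 × 6.51 = 1.7577 mm.
Rate = ε·PW / τ = 1.7577 / 4.7 h = 0.4 mm/hr.

R ≈ 0.4 mm/hr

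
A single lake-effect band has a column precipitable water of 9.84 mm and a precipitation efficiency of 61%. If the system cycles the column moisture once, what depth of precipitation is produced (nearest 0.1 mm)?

precipitation ≈ 6.0 mm

Precipitation = ε × PW = 0.61 × 9.84 = 6.0 mm.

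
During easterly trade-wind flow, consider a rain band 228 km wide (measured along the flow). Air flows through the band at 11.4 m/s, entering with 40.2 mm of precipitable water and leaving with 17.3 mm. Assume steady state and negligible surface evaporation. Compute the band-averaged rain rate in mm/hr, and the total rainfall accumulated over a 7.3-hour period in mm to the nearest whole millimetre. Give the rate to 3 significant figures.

Column moisture flux per unit crosswind length is F = V × PW.
Inflow: F_in = 11.4 × 40.2 = 458.28 mm·m/s
Outflow: F_out = 11.4 × 17.3 = 197.22 mm·m/s
Steady-state rate R = (F_in − F_out)/L = (458.28 − 197.22) / 228000 m = 1.145e-03 mm/s.
R = 1.145e-03 × 3600 = 4.12 mm/hr.
Over 7.3 h: total = 4.12 × 7.3 = 30.076 ≈ 30 mm.

R ≈ 4.12 mm/hr; total ≈ 30 mm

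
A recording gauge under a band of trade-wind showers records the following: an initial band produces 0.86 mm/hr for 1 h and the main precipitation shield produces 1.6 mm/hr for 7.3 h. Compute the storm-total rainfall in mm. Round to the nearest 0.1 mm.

Total = Σ Rᵢ Δtᵢ = 0.86 × 1 + 1.6 × 7.3
      = 0.86 + 11.68 = 12.5 mm.

total ≈ 12.5 mm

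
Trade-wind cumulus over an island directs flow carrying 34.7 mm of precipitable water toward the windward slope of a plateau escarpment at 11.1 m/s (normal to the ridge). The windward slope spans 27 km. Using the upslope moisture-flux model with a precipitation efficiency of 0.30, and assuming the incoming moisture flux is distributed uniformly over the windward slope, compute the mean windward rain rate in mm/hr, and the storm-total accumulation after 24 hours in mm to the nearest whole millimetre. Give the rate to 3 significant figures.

Incoming column moisture flux per unit ridge length: F = V × PW = 11.1 × 34.7 = 385.17 mm·m/s.
Spread over the 27 km slope with efficiency ε = 0.30: R = ε·F/W = 0.30 × 385.17 / 27000 m = 4.280e-03 mm/s.
R = 4.280e-03 × 3600 = 15.4 mm/hr.
Over 24 h: total = 15.4 × 24 = 369.6 ≈ 370 mm.

R ≈ 15.4 mm/hr; total ≈ 370 mm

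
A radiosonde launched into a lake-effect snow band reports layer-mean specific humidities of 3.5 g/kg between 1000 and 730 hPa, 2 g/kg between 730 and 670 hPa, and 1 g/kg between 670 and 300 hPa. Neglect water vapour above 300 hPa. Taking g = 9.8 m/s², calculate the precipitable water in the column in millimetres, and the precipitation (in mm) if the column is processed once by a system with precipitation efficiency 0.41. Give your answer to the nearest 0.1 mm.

Precipitable water is the column-integrated vapour mass per unit area: PW = (1/g) Σ q̄ Δp, with q in kg/kg and Δp in Pa (1 kg/m² of water = 1 mm).
Layer 1000–730 hPa: Δp = 270 hPa = 27000 Pa, q̄ = 0.0035 kg/kg → 0.0035 × 27000 / 9.8 = 9.64 mm
Layer 730–670 hPa: Δp = 60 hPa = 6000 Pa, q̄ = 0.002 kg/kg → 0.002 × 6000 / 9.8 = 1.22 mm
Layer 670–300 hPa: Δp = 370 hPa = 37000 Pa, q̄ = 0.001 kg/kg → 0.001 × 37000 / 9.8 = 3.78 mm
PW = 9.64 + 1.22 + 3.78 = 14.64 ≈ 14.6 mm.
Precipitation = ε × PW = 0.41 × 14.6 = 6.0 mm.

PW ≈ 14.6 mm; precipitation ≈ 6.0 mm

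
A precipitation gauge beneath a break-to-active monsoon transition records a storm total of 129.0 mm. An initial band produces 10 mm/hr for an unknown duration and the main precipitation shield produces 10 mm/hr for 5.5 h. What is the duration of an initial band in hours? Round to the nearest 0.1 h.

duration ≈ 7.4 h

Known phases: 10 × 5.5 = 55 mm.
Remaining depth = 129.0 − 55 = 74 mm.
Duration = 74 / 10 = 7.4 h.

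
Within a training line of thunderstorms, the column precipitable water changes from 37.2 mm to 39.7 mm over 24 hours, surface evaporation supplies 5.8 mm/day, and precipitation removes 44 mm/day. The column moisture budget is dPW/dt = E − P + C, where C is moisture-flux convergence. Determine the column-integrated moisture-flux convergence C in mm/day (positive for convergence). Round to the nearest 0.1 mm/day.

C ≈ 40.7 mm/day

dPW/dt = (39.7 − 37.2) mm / (24/24 day) = +2.500 mm/day.
C = dPW/dt − E + P = (+2.500) − 5.8 + 44 = 40.7 mm/day.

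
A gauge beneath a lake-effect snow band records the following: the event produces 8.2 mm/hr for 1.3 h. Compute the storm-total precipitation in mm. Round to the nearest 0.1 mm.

total ≈ 10.7 mm

Total = Σ Rᵢ Δtᵢ = 8.2 × 1.3
      = 10.66 = 10.7 mm.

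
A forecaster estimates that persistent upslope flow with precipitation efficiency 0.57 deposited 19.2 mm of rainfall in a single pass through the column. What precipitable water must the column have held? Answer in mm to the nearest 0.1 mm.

PW ≈ 33.7 mm

PW = rainfall / ε = 19.2 / 0.57 = 33.7 mm.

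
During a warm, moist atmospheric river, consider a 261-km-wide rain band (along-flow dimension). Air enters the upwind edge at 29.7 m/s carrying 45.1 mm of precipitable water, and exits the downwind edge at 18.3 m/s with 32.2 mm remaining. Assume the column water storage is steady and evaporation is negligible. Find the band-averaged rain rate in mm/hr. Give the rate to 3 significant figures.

Column moisture flux per unit crosswind length is F = V × PW.
Inflow: F_in = 29.7 × 45.1 = 1339.47 mm·m/s
Outflow: F_out = 18.3 × 32.2 = 589.26 mm·m/s
Steady-state rate R = (F_in − F_out)/L = (1339.47 − 589.26) / 261000 m = 2.874e-03 mm/s.
R = 2.874e-03 × 3600 = 10.3 mm/hr.

R ≈ 10.3 mm/hr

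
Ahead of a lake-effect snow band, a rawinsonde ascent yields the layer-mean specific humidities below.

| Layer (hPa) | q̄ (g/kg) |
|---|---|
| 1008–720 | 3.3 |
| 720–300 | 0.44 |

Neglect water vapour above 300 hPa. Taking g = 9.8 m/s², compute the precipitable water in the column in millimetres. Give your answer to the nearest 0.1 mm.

Precipitable water is the column-integrated vapour mass per unit area: PW = (1/g) Σ q̄ Δp, with q in kg/kg and Δp in Pa (1 kg/m² of water = 1 mm).
Layer 1008–720 hPa: Δp = 288 hPa = 28800 Pa, q̄ = 0.0033 kg/kg → 0.0033 × 28800 / 9.8 = 9.70 mm
Layer 720–300 hPa: Δp = 420 hPa = 42000 Pa, q̄ = 0.00044 kg/kg → 0.00044 × 42000 / 9.8 = 1.89 mm
PW = 9.70 + 1.89 = 11.59 ≈ 11.6 mm.

PW ≈ 11.6 mm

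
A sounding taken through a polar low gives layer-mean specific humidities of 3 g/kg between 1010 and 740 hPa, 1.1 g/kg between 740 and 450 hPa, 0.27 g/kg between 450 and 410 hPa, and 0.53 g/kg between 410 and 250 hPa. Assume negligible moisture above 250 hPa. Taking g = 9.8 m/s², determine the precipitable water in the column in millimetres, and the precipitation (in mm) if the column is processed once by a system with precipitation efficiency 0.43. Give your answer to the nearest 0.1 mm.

PW ≈ 12.5 mm; precipitation ≈ 5.4 mm

Precipitable water is the column-integrated vapour mass per unit area: PW = (1/g) Σ q̄ Δp, with q in kg/kg and Δp in Pa (1 kg/m² of water = 1 mm).
Layer 1010–740 hPa: Δp = 270 hPa = 27000 Pa, q̄ = 0.003 kg/kg → 0.003 × 27000 / 9.8 = 8.27 mm
Layer 740–450 hPa: Δp = 290 hPa = 29000 Pa, q̄ = 0.0011 kg/kg → 0.0011 × 29000 / 9.8 = 3.26 mm
Layer 450–410 hPa: Δp = 40 hPa = 4000 Pa, q̄ = 0.00027 kg/kg → 0.00027 × 4000 / 9.8 = 0.11 mm
Layer 410–250 hPa: Δp = 160 hPa = 16000 Pa, q̄ = 0.00053 kg/kg → 0.00053 × 16000 / 9.8 = 0.87 mm
PW = 8.27 + 3.26 + 0.11 + 0.87 = 12.51 ≈ 12.5 mm.
Precipitation = ε × PW = 0.43 × 12.5 = 5.4 mm.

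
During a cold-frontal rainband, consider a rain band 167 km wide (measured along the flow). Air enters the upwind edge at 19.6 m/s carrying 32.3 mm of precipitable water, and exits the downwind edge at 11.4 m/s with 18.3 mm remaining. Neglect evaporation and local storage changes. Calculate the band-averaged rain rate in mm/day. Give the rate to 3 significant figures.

R ≈ 220 mm/day

Column moisture flux per unit crosswind length is F = V × PW.
Inflow: F_in = 19.6 × 32.3 = 633.08 mm·m/s
Outflow: F_out = 11.4 × 18.3 = 208.62 mm·m/s
Steady-state rate R = (F_in − F_out)/L = (633.08 − 208.62) / 167000 m = 2.542e-03 mm/s.
R = 2.542e-03 × 3600 × 24 = 220 mm/day.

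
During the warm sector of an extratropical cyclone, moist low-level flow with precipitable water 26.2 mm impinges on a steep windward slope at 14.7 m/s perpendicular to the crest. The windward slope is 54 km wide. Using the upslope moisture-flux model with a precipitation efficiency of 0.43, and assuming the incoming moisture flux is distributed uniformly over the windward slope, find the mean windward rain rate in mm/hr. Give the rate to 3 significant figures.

R ≈ 11.0 mm/hr

Incoming column moisture flux per unit ridge length: F = V × PW = 14.7 × 26.2 = 385.14 mm·m/s.
Spread over the 54 km slope with efficiency ε = 0.43: R = ε·F/W = 0.43 × 385.14 / 54000 m = 3.067e-03 mm/s.
R = 3.067e-03 × 3600 = 11.0 mm/hr.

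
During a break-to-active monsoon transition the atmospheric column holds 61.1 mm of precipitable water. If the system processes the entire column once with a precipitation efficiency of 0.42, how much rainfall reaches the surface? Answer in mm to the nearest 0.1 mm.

rainfall ≈ 25.7 mm

Rainfall = ε × PW = 0.42 × 61.1 = 25.7 mm.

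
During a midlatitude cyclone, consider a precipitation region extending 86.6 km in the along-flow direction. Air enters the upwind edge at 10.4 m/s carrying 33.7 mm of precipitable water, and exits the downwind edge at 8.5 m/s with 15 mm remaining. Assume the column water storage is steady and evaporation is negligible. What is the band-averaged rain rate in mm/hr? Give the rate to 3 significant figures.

R ≈ 9.27 mm/hr

Column moisture flux per unit crosswind length is F = V × PW.
Inflow: F_in = 10.4 × 33.7 = 350.48 mm·m/s
Outflow: F_out = 8.5 × 15 = 127.5 mm·m/s
Steady-state rate R = (F_in − F_out)/L = (350.48 − 127.5) / 86600 m = 2.575e-03 mm/s.
R = 2.575e-03 × 3600 = 9.27 mm/hr.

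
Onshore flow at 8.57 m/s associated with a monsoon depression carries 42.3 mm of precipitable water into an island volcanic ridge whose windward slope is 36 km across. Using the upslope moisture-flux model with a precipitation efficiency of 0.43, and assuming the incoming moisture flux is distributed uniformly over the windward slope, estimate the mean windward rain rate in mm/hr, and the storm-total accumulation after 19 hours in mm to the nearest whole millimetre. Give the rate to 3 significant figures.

Incoming column moisture flux per unit ridge length: F = V × PW = 8.57 × 42.3 = 362.511 mm·m/s.
Spread over the 36 km slope with efficiency ε = 0.43: R = ε·F/W = 0.43 × 362.511 / 36000 m = 4.330e-03 mm/s.
R = 4.330e-03 × 3600 = 15.6 mm/hr.
Over 19 h: total = 15.6 × 19 = 296.4 ≈ 296 mm.

R ≈ 15.6 mm/hr; total ≈ 296 mm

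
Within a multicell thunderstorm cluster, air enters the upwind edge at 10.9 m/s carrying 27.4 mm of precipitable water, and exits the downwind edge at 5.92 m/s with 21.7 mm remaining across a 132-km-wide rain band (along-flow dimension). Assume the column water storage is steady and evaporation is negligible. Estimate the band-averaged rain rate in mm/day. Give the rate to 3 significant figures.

R ≈ 111 mm/day

Column moisture flux per unit crosswind length is F = V × PW.
Inflow: F_in = 10.9 × 27.4 = 298.66 mm·m/s
Outflow: F_out = 5.92 × 21.7 = 128.464 mm·m/s
Steady-state rate R = (F_in − F_out)/L = (298.66 − 128.464) / 132000 m = 1.289e-03 mm/s.
R = 1.289e-03 × 3600 × 24 = 111 mm/day.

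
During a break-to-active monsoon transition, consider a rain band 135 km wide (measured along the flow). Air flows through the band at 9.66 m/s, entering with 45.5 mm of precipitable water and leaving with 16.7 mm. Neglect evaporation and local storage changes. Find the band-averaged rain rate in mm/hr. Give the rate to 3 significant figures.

R ≈ 7.42 mm/hr

Column moisture flux per unit crosswind length is F = V × PW.
Inflow: F_in = 9.66 × 45.5 = 439.53 mm·m/s
Outflow: F_out = 9.66 × 16.7 = 161.322 mm·m/s
Steady-state rate R = (F_in − F_out)/L = (439.53 − 161.322) / 135000 m = 2.061e-03 mm/s.
R = 2.061e-03 × 3600 = 7.42 mm/hr.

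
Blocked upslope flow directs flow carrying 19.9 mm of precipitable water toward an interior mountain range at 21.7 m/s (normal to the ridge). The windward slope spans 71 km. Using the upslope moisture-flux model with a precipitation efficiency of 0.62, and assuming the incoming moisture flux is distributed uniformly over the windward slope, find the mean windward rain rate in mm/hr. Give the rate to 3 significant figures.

R ≈ 13.6 mm/hr

Incoming column moisture flux per unit ridge length: F = V × PW = 21.7 × 19.9 = 431.83 mm·m/s.
Spread over the 71 km slope with efficiency ε = 0.62: R = ε·F/W = 0.62 × 431.83 / 71000 m = 3.771e-03 mm/s.
R = 3.771e-03 × 3600 = 13.6 mm/hr.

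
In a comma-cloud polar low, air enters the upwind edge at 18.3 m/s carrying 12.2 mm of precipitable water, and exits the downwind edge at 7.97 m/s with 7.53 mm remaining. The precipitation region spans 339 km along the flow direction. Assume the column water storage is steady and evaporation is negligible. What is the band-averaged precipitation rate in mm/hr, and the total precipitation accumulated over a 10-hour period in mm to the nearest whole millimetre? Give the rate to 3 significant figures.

R ≈ 1.73 mm/hr; total ≈ 17 mm

Column moisture flux per unit crosswind length is F = V × PW.
Inflow: F_in = 18.3 × 12.2 = 223.26 mm·m/s
Outflow: F_out = 7.97 × 7.53 = 60.0141 mm·m/s
Steady-state rate R = (F_in − F_out)/L = (223.26 − 60.0141) / 339000 m = 4.816e-04 mm/s.
R = 4.816e-04 × 3600 = 1.73 mm/hr.
Over 10 h: total = 1.73 × 10 = 17.3 ≈ 17 mm.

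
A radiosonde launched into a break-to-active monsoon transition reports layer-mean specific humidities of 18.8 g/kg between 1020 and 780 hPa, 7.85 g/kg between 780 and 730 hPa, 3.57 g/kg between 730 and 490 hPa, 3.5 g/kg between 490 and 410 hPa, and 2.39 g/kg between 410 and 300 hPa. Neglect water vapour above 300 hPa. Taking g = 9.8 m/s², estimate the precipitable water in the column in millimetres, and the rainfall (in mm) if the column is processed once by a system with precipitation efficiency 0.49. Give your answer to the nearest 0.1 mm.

Precipitable water is the column-integrated vapour mass per unit area: PW = (1/g) Σ q̄ Δp, with q in kg/kg and Δp in Pa (1 kg/m² of water = 1 mm).
Layer 1020–780 hPa: Δp = 240 hPa = 24000 Pa, q̄ = 0.0188 kg/kg → 0.0188 × 24000 / 9.8 = 46.04 mm
Layer 780–730 hPa: Δp = 50 hPa = 5000 Pa, q̄ = 0.00785 kg/kg → 0.00785 × 5000 / 9.8 = 4.01 mm
Layer 730–490 hPa: Δp = 240 hPa = 24000 Pa, q̄ = 0.00357 kg/kg → 0.00357 × 24000 / 9.8 = 8.74 mm
Layer 490–410 hPa: Δp = 80 hPa = 8000 Pa, q̄ = 0.0035 kg/kg → 0.0035 × 8000 / 9.8 = 2.86 mm
Layer 410–300 hPa: Δp = 110 hPa = 11000 Pa, q̄ = 0.00239 kg/kg → 0.00239 × 11000 / 9.8 = 2.68 mm
PW = 46.04 + 4.01 + 8.74 + 2.86 + 2.68 = 64.33 ≈ 64.3 mm.
Rainfall = ε × PW = 0.49 × 64.3 = 31.5 mm.

PW ≈ 64.3 mm; rainfall ≈ 31.5 mm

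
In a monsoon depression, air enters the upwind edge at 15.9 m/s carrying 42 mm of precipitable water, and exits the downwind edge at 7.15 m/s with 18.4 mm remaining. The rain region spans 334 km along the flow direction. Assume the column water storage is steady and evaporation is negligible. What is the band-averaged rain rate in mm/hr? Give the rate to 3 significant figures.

R ≈ 5.78 mm/hr

Column moisture flux per unit crosswind length is F = V × PW.
Inflow: F_in = 15.9 × 42 = 667.8 mm·m/s
Outflow: F_out = 7.15 × 18.4 = 131.56 mm·m/s
Steady-state rate R = (F_in − F_out)/L = (667.8 − 131.56) / 334000 m = 1.606e-03 mm/s.
R = 1.606e-03 × 3600 = 5.78 mm/hr.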